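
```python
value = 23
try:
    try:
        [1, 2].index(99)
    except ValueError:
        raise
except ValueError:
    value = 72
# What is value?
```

Step-by-step execution trace:
1. Inner try: `[1, 2].index(99)` raises ValueError.
2. Inner `except ValueError` matches; bare `raise` re-raises the same ValueError.
3. Outer `except ValueError` matches → value = 72.
Result: 72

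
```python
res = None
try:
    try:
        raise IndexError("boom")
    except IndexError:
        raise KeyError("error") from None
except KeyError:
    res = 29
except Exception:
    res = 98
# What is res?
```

Step-by-step execution trace:
1. Inner try raises IndexError; inner `except IndexError` catches it.
2. `raise KeyError(...) from None` raises KeyError (from None suppresses __context__, but the active exception is still KeyError).
3. Outer `except KeyError` matches → res = 29.
4. `except Exception` is not reached.
Result: 29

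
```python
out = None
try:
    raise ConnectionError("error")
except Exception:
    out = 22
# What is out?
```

Step-by-step execution trace:
1. `raise ConnectionError(...)` raises ConnectionError.
2. `except Exception` matches (ConnectionError is a subclass of Exception) → out = 22.
Result: 22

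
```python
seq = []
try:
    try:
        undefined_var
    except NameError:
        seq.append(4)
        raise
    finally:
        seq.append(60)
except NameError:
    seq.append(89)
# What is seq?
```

Step-by-step execution trace:
1. Inner try: `undefined_var` raises NameError.
2. Inner `except NameError` matches → `seq.append(4)` → seq = [4].
3. bare `raise` re-raises NameError.
4. Inner `finally` runs during unwinding: `seq.append(60)` → seq = [4, 60].
5. Outer `except NameError` matches → `seq.append(89)` → seq = [4, 60, 89].
Result: [4, 60, 89]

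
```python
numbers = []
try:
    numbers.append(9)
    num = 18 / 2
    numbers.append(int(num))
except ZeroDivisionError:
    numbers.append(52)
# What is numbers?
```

Step-by-step execution trace:
1. try: `numbers.append(9)` → numbers = [9].
2. `num = 18 / 2` → num = 9.0. No exception raised.
3. `numbers.append(int(num))` → numbers = [9, 9].
4. `except ZeroDivisionError` is skipped (no exception was raised).
Result: [9, 9]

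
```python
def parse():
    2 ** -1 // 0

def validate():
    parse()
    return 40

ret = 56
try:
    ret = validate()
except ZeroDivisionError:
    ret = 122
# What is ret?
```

Step-by-step execution trace:
1. ret starts at 56.
2. try: `validate()` calls `parse()`.
3. `parse()` evaluates `2 ** -1 // 0`, which raises ZeroDivisionError; it propagates through validate (uncaught).
4. `return 40` in validate is not reached; the assignment to ret does not complete.
5. `except ZeroDivisionError` matches → ret = 122.
Result: 122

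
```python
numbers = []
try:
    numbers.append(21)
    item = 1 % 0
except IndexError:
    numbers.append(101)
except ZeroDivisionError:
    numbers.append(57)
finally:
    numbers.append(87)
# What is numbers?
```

Step-by-step execution trace:
1. try: `numbers.append(21)` → numbers = [21].
2. `item = 1 % 0` raises ZeroDivisionError.
3. `except IndexError` does not match ZeroDivisionError; skipped.
4. `except ZeroDivisionError` matches → `numbers.append(57)` → numbers = [21, 57].
5. finally always runs: `numbers.append(87)` → numbers = [21, 57, 87].
Result: [21, 57, 87]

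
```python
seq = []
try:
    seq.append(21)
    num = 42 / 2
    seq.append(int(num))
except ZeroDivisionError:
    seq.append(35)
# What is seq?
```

Step-by-step execution trace:
1. try: `seq.append(21)` → seq = [21].
2. `num = 42 / 2` → num = 21.0. No exception raised.
3. `seq.append(int(num))` → seq = [21, 21].
4. `except ZeroDivisionError` is skipped (no exception was raised).
Result: [21, 21]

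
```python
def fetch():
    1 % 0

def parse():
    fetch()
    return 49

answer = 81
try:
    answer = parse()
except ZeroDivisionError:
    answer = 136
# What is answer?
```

Step-by-step execution trace:
1. answer starts at 81.
2. try: `parse()` calls `fetch()`.
3. `fetch()` evaluates `1 % 0`, which raises ZeroDivisionError; it propagates through parse (uncaught).
4. `return 49` in parse is not reached; the assignment to answer does not complete.
5. `except ZeroDivisionError` matches → answer = 136.
Result: 136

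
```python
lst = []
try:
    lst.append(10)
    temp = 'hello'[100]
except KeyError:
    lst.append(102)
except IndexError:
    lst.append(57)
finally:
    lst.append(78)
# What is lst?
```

Step-by-step execution trace:
1. try: `lst.append(10)` → lst = [10].
2. `temp = 'hello'[100]` raises IndexError.
3. `except KeyError` does not match IndexError; skipped.
4. `except IndexError` matches → `lst.append(57)` → lst = [10, 57].
5. finally always runs: `lst.append(78)` → lst = [10, 57, 78].
Result: [10, 57, 78]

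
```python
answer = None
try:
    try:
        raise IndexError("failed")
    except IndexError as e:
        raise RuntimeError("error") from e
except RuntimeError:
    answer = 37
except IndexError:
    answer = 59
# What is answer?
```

Step-by-step execution trace:
1. Inner try raises IndexError; inner `except IndexError as e` catches it.
2. `raise RuntimeError(...) from e` raises RuntimeError (IndexError is attached as __cause__, but only RuntimeError is active).
3. Outer `except RuntimeError` matches → answer = 37.
4. `except IndexError` is not reached.
Result: 37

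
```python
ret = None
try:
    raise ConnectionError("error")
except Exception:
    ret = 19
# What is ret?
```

Step-by-step execution trace:
1. `raise ConnectionError(...)` raises ConnectionError.
2. `except Exception` matches (ConnectionError is a subclass of Exception) → ret = 19.
Result: 19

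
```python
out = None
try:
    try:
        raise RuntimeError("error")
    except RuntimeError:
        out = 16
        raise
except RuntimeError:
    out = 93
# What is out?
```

Step-by-step execution trace:
1. Inner try: `raise RuntimeError("error")` raises RuntimeError.
2. Inner `except RuntimeError` matches → out = 16.
3. bare `raise` re-raises the same RuntimeError.
4. Outer `except RuntimeError` matches → out = 93.
Result: 93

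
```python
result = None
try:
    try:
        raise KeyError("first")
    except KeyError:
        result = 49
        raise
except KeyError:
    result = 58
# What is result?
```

Step-by-step execution trace:
1. Inner try: `raise KeyError("first")` raises KeyError.
2. Inner `except KeyError` matches → result = 49.
3. bare `raise` re-raises the same KeyError.
4. Outer `except KeyError` matches → result = 58.
Result: 58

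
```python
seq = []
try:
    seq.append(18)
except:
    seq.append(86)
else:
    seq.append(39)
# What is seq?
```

Step-by-step execution trace:
1. try: `seq.append(18)` → seq = [18]. No exception raised.
2. `except` is skipped.
3. `else` runs (try completed without exception): `seq.append(39)` → seq = [18, 39].
Result: [18, 39]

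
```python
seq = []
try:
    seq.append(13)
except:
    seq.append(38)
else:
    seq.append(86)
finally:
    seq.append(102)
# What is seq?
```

Step-by-step execution trace:
1. try: `seq.append(13)` → seq = [13]. No exception raised.
2. `except` is skipped.
3. `else` runs: `seq.append(86)` → seq = [13, 86].
4. `finally` always runs: `seq.append(102)` → seq = [13, 86, 102].
Result: [13, 86, 102]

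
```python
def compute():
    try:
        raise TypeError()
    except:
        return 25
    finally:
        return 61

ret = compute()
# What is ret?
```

Step-by-step execution trace:
1. `compute()` enters try: `raise TypeError()` raises TypeError.
2. bare `except` matches → `return 25` sets pending return value 25.
3. Before returning, `finally: return 61` runs and overrides the pending return.
4. compute() returns 61 → ret = 61.
Result: 61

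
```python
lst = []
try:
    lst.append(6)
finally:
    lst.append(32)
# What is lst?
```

Step-by-step execution trace:
1. try: `lst.append(6)` → lst = [6].
2. The try body completes without raising.
3. finally always runs: `lst.append(32)` → lst = [6, 32].
Result: [6, 32]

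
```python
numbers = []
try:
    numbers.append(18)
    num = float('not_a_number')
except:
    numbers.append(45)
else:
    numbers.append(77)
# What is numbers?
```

Step-by-step execution trace:
1. try: `numbers.append(18)` → numbers = [18].
2. `num = float('not_a_number')` raises ValueError.
3. bare `except` matches → `numbers.append(45)` → numbers = [18, 45].
4. `else` is skipped (an exception was raised).
Result: [18, 45]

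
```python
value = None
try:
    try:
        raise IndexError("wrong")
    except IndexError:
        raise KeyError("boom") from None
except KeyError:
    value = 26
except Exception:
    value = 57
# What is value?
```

Step-by-step execution trace:
1. Inner try raises IndexError; inner `except IndexError` catches it.
2. `raise KeyError(...) from None` raises KeyError (from None suppresses __context__, but the active exception is still KeyError).
3. Outer `except KeyError` matches → value = 26.
4. `except Exception` is not reached.
Result: 26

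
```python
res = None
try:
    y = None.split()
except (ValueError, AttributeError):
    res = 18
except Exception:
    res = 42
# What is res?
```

Step-by-step execution trace:
1. `y = None.split()` raises AttributeError.
2. `except (ValueError, AttributeError)` matches (AttributeError is in the tuple) → res = 18.
3. `except Exception` is not reached.
Result: 18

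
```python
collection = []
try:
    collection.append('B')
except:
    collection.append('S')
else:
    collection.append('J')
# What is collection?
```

Step-by-step execution trace:
1. try: `collection.append('B')` → collection = ['B']. No exception raised.
2. `except` is skipped.
3. `else` runs (try completed without exception): `collection.append('J')` → collection = ['B', 'J'].
Result: ['B', 'J']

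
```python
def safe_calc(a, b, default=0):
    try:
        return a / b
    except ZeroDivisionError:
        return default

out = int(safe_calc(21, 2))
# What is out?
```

Step-by-step execution trace:
1. `safe_calc(21, 2)` enters try: `return 21 / 2` → returns 10.5. No exception raised.
2. `except ZeroDivisionError` is skipped.
3. `int(10.5)` → 10 → out = 10.
Result: 10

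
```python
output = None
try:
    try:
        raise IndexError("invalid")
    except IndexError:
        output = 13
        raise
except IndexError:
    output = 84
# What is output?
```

Step-by-step execution trace:
1. Inner try: `raise IndexError("invalid")` raises IndexError.
2. Inner `except IndexError` matches → output = 13.
3. bare `raise` re-raises the same IndexError.
4. Outer `except IndexError` matches → output = 84.
Result: 84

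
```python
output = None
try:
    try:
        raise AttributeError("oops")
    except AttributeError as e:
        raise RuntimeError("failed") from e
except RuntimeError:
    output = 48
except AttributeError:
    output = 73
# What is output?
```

Step-by-step execution trace:
1. Inner try raises AttributeError; inner `except AttributeError as e` catches it.
2. `raise RuntimeError(...) from e` raises RuntimeError (AttributeError is attached as __cause__, but only RuntimeError is active).
3. Outer `except RuntimeError` matches → output = 48.
4. `except AttributeError` is not reached.
Result: 48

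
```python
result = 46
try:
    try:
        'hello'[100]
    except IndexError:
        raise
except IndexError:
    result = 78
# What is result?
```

Step-by-step execution trace:
1. Inner try: `'hello'[100]` raises IndexError.
2. Inner `except IndexError` matches; bare `raise` re-raises the same IndexError.
3. Outer `except IndexError` matches → result = 78.
Result: 78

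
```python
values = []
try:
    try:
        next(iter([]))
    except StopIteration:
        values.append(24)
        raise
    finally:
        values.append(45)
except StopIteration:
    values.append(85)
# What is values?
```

Step-by-step execution trace:
1. Inner try: `next(iter([]))` raises StopIteration.
2. Inner `except StopIteration` matches → `values.append(24)` → values = [24].
3. bare `raise` re-raises StopIteration.
4. Inner `finally` runs during unwinding: `values.append(45)` → values = [24, 45].
5. Outer `except StopIteration` matches → `values.append(85)` → values = [24, 45, 85].
Result: [24, 45, 85]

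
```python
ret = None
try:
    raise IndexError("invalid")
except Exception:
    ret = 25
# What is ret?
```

Step-by-step execution trace:
1. `raise IndexError(...)` raises IndexError.
2. `except Exception` matches (IndexError is a subclass of Exception) → ret = 25.
Result: 25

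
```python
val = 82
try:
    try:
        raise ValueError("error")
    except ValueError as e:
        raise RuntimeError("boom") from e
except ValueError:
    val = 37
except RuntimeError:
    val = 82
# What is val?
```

Step-by-step execution trace:
1. Inner try raises ValueError; inner `except ValueError as e` catches it.
2. `raise RuntimeError(...) from e` raises RuntimeError (ValueError is attached as __cause__, but only RuntimeError is active).
3. Outer `except ValueError` does not match RuntimeError; skipped.
4. Outer `except RuntimeError` matches → val = 82.
Result: 82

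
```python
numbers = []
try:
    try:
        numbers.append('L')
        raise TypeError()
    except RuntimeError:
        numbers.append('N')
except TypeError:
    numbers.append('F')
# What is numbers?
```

Step-by-step execution trace:
1. Inner try: `numbers.append('L')` → numbers = ['L'].
2. `raise TypeError()` raises TypeError.
3. Inner `except RuntimeError` does not match TypeError; exception propagates to outer try.
4. Outer `except TypeError` matches → `numbers.append('F')` → numbers = ['L', 'F'].
Result: ['L', 'F']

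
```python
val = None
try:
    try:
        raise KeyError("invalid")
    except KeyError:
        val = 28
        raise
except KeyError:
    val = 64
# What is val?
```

Step-by-step execution trace:
1. Inner try: `raise KeyError("invalid")` raises KeyError.
2. Inner `except KeyError` matches → val = 28.
3. bare `raise` re-raises the same KeyError.
4. Outer `except KeyError` matches → val = 64.
Result: 64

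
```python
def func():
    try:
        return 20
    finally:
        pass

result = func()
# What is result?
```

Step-by-step execution trace:
1. `func()` enters try: `return 20` sets pending return value 20.
2. Before returning, `finally: pass` runs (no effect).
3. func() returns 20 → result = 20.
Result: 20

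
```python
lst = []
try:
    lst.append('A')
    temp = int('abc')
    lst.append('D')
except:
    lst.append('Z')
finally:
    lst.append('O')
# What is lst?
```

Step-by-step execution trace:
1. try: `lst.append('A')` → lst = ['A'].
2. `temp = int('abc')` raises ValueError; `lst.append('D')` is not reached.
3. bare `except` matches → `lst.append('Z')` → lst = ['A', 'Z'].
4. finally always runs: `lst.append('O')` → lst = ['A', 'Z', 'O'].
Result: ['A', 'Z', 'O']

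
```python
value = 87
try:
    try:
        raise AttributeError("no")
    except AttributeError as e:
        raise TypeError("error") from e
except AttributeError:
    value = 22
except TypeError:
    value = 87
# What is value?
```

Step-by-step execution trace:
1. Inner try raises AttributeError; inner `except AttributeError as e` catches it.
2. `raise TypeError(...) from e` raises TypeError (AttributeError is attached as __cause__, but only TypeError is active).
3. Outer `except AttributeError` does not match TypeError; skipped.
4. Outer `except TypeError` matches → value = 87.
Result: 87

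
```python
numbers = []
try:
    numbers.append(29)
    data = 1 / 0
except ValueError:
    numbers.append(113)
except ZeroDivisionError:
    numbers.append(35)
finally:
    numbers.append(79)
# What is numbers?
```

Step-by-step execution trace:
1. try: `numbers.append(29)` → numbers = [29].
2. `data = 1 / 0` raises ZeroDivisionError.
3. `except ValueError` does not match ZeroDivisionError; skipped.
4. `except ZeroDivisionError` matches → `numbers.append(35)` → numbers = [29, 35].
5. finally always runs: `numbers.append(79)` → numbers = [29, 35, 79].
Result: [29, 35, 79]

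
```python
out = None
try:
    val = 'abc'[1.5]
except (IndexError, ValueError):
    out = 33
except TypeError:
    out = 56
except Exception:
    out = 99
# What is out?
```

Step-by-step execution trace:
1. `val = 'abc'[1.5]` raises TypeError.
2. `except (IndexError, ValueError)` does not match TypeError; skipped.
3. `except TypeError` matches (exact type match) → out = 56.
4. `except Exception` is not reached.
Result: 56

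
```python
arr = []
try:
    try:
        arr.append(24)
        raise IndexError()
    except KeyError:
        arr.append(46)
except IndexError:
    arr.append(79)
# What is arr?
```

Step-by-step execution trace:
1. Inner try: `arr.append(24)` → arr = [24].
2. `raise IndexError()` raises IndexError.
3. Inner `except KeyError` does not match IndexError; exception propagates to outer try.
4. Outer `except IndexError` matches → `arr.append(79)` → arr = [24, 79].
Result: [24, 79]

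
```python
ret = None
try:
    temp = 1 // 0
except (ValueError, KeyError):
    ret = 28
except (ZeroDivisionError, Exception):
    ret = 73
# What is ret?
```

Step-by-step execution trace:
1. `temp = 1 // 0` raises ZeroDivisionError.
2. `except (ValueError, KeyError)` does not match ZeroDivisionError; skipped.
3. `except (ZeroDivisionError, Exception)` matches (ZeroDivisionError is in the tuple) → ret = 73.
Result: 73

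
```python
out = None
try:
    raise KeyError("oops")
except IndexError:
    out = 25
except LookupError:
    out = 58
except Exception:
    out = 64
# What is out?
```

Step-by-step execution trace:
1. `raise KeyError(...)` raises KeyError.
2. `except IndexError` does not match (KeyError is not a subclass of IndexError); skipped.
3. `except LookupError` matches (KeyError is a subclass of LookupError) → out = 58.
4. `except Exception` is not reached.
Result: 58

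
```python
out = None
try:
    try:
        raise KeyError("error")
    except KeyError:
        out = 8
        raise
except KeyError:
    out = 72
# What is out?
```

Step-by-step execution trace:
1. Inner try: `raise KeyError("error")` raises KeyError.
2. Inner `except KeyError` matches → out = 8.
3. bare `raise` re-raises the same KeyError.
4. Outer `except KeyError` matches → out = 72.
Result: 72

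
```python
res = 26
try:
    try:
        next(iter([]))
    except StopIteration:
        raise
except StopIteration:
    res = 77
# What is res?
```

Step-by-step execution trace:
1. Inner try: `next(iter([]))` raises StopIteration.
2. Inner `except StopIteration` matches; bare `raise` re-raises the same StopIteration.
3. Outer `except StopIteration` matches → res = 77.
Result: 77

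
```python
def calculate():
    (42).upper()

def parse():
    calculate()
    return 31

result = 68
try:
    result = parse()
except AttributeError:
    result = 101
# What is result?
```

Step-by-step execution trace:
1. result starts at 68.
2. try: `parse()` calls `calculate()`.
3. `calculate()` evaluates `(42).upper()`, which raises AttributeError; it propagates through parse (uncaught).
4. `return 31` in parse is not reached; the assignment to result does not complete.
5. `except AttributeError` matches → result = 101.
Result: 101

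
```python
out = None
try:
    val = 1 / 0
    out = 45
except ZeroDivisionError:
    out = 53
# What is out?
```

Step-by-step execution trace:
1. `val = 1 / 0` raises ZeroDivisionError.
2. `out = 45` is not reached.
3. `except ZeroDivisionError` matches → out = 53.
Result: 53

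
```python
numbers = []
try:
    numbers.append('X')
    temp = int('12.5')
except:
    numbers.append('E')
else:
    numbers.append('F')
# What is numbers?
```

Step-by-step execution trace:
1. try: `numbers.append('X')` → numbers = ['X'].
2. `temp = int('12.5')` raises ValueError.
3. bare `except` matches → `numbers.append('E')` → numbers = ['X', 'E'].
4. `else` is skipped (an exception was raised).
Result: ['X', 'E']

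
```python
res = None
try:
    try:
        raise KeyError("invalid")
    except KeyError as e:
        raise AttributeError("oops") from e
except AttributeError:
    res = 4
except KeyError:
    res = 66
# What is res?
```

Step-by-step execution trace:
1. Inner try raises KeyError; inner `except KeyError as e` catches it.
2. `raise AttributeError(...) from e` raises AttributeError (KeyError is attached as __cause__, but only AttributeError is active).
3. Outer `except AttributeError` matches → res = 4.
4. `except KeyError` is not reached.
Result: 4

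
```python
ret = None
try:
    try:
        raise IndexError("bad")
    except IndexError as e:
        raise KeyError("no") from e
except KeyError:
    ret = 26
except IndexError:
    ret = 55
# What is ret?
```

Step-by-step execution trace:
1. Inner try raises IndexError; inner `except IndexError as e` catches it.
2. `raise KeyError(...) from e` raises KeyError (IndexError is attached as __cause__, but only KeyError is active).
3. Outer `except KeyError` matches → ret = 26.
4. `except IndexError` is not reached.
Result: 26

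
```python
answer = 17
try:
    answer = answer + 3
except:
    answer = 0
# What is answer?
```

Step-by-step execution trace:
1. answer starts at 17.
2. try: `answer = answer + 3` → answer = 20. No exception raised.
3. `except` is skipped.
Result: 20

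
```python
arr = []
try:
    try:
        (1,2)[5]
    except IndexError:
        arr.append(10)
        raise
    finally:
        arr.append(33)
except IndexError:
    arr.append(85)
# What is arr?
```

Step-by-step execution trace:
1. Inner try: `(1,2)[5]` raises IndexError.
2. Inner `except IndexError` matches → `arr.append(10)` → arr = [10].
3. bare `raise` re-raises IndexError.
4. Inner `finally` runs during unwinding: `arr.append(33)` → arr = [10, 33].
5. Outer `except IndexError` matches → `arr.append(85)` → arr = [10, 33, 85].
Result: [10, 33, 85]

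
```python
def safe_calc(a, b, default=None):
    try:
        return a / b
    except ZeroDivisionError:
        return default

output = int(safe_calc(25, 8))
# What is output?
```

Step-by-step execution trace:
1. `safe_calc(25, 8)` enters try: `return 25 / 8` → returns 3.125. No exception raised.
2. `except ZeroDivisionError` is skipped.
3. `int(3.125)` → 3 → output = 3.
Result: 3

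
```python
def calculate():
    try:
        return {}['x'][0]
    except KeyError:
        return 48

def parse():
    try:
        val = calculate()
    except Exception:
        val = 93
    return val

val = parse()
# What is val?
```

Step-by-step execution trace:
1. `parse()` calls `calculate()`.
2. In calculate: `{}['x'][0]` raises KeyError; `except KeyError` catches it → returns 48.
3. In parse: `val = calculate()` → val = 48. No exception reaches parse.
4. `except Exception` is skipped; parse returns 48.
5. val = 48.
Result: 48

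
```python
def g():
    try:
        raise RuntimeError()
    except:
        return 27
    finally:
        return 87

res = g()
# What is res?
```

Step-by-step execution trace:
1. `g()` enters try: `raise RuntimeError()` raises RuntimeError.
2. bare `except` matches → `return 27` sets pending return value 27.
3. Before returning, `finally: return 87` runs and overrides the pending return.
4. g() returns 87 → res = 87.
Result: 87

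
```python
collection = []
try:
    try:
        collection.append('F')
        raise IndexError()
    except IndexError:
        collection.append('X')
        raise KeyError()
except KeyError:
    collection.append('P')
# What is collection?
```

Step-by-step execution trace:
1. Inner try: `collection.append('F')` → collection = ['F'].
2. `raise IndexError()` raises IndexError.
3. Inner `except IndexError` matches → `collection.append('X')` → collection = ['F', 'X'].
4. `raise KeyError()` raises KeyError; propagates to outer try.
5. Outer `except KeyError` matches → `collection.append('P')` → collection = ['F', 'X', 'P'].
Result: ['F', 'X', 'P']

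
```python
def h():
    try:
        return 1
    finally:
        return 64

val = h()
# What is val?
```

Step-by-step execution trace:
1. `h()` enters try: `return 1` sets pending return value 1.
2. Before returning, `finally: return 64` runs and overrides the pending return.
3. h() returns 64 → val = 64.
Result: 64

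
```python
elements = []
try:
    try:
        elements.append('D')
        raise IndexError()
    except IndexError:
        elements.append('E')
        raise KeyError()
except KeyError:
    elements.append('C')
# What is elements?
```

Step-by-step execution trace:
1. Inner try: `elements.append('D')` → elements = ['D'].
2. `raise IndexError()` raises IndexError.
3. Inner `except IndexError` matches → `elements.append('E')` → elements = ['D', 'E'].
4. `raise KeyError()` raises KeyError; propagates to outer try.
5. Outer `except KeyError` matches → `elements.append('C')` → elements = ['D', 'E', 'C'].
Result: ['D', 'E', 'C']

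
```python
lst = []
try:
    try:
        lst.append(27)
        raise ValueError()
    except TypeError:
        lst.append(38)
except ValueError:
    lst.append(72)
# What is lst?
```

Step-by-step execution trace:
1. Inner try: `lst.append(27)` → lst = [27].
2. `raise ValueError()` raises ValueError.
3. Inner `except TypeError` does not match ValueError; exception propagates to outer try.
4. Outer `except ValueError` matches → `lst.append(72)` → lst = [27, 72].
Result: [27, 72]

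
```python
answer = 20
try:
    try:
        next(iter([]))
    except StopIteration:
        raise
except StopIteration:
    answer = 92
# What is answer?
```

Step-by-step execution trace:
1. Inner try: `next(iter([]))` raises StopIteration.
2. Inner `except StopIteration` matches; bare `raise` re-raises the same StopIteration.
3. Outer `except StopIteration` matches → answer = 92.
Result: 92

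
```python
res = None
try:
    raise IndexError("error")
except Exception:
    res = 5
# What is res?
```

Step-by-step execution trace:
1. `raise IndexError(...)` raises IndexError.
2. `except Exception` matches (IndexError is a subclass of Exception) → res = 5.
Result: 5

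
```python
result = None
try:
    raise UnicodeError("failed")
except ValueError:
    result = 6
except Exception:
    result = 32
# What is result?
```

Step-by-step execution trace:
1. `raise UnicodeError(...)` raises UnicodeError.
2. `except ValueError` matches (UnicodeError is a subclass of ValueError) → result = 6.
3. `except Exception` is not reached.
Result: 6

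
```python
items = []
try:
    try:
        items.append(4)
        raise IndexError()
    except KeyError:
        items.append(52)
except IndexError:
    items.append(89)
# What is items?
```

Step-by-step execution trace:
1. Inner try: `items.append(4)` → items = [4].
2. `raise IndexError()` raises IndexError.
3. Inner `except KeyError` does not match IndexError; exception propagates to outer try.
4. Outer `except IndexError` matches → `items.append(89)` → items = [4, 89].
Result: [4, 89]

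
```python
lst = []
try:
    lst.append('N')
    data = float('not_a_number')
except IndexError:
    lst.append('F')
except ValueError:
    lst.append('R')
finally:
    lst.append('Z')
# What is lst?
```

Step-by-step execution trace:
1. try: `lst.append('N')` → lst = ['N'].
2. `data = float('not_a_number')` raises ValueError.
3. `except IndexError` does not match ValueError; skipped.
4. `except ValueError` matches → `lst.append('R')` → lst = ['N', 'R'].
5. finally always runs: `lst.append('Z')` → lst = ['N', 'R', 'Z'].
Result: ['N', 'R', 'Z']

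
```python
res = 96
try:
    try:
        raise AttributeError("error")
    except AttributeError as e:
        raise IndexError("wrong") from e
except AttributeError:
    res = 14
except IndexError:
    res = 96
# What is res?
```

Step-by-step execution trace:
1. Inner try raises AttributeError; inner `except AttributeError as e` catches it.
2. `raise IndexError(...) from e` raises IndexError (AttributeError is attached as __cause__, but only IndexError is active).
3. Outer `except AttributeError` does not match IndexError; skipped.
4. Outer `except IndexError` matches → res = 96.
Result: 96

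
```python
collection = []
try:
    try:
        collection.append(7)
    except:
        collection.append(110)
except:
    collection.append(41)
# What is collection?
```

Step-by-step execution trace:
1. Inner try: `collection.append(7)` → collection = [7]. No exception raised.
2. Inner `except` is skipped.
3. Inner try completes normally; outer `except` is skipped.
Result: [7]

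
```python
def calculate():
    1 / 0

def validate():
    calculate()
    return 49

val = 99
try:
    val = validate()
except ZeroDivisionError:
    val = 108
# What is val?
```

Step-by-step execution trace:
1. val starts at 99.
2. try: `validate()` calls `calculate()`.
3. `calculate()` evaluates `1 / 0`, which raises ZeroDivisionError; it propagates through validate (uncaught).
4. `return 49` in validate is not reached; the assignment to val does not complete.
5. `except ZeroDivisionError` matches → val = 108.
Result: 108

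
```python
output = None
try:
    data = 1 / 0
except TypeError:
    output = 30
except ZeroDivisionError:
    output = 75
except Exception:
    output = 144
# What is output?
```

Step-by-step execution trace:
1. `data = 1 / 0` raises ZeroDivisionError.
2. `except TypeError` does not match ZeroDivisionError; skipped.
3. `except ZeroDivisionError` matches → output = 75.
4. Remaining except clauses are skipped.
Result: 75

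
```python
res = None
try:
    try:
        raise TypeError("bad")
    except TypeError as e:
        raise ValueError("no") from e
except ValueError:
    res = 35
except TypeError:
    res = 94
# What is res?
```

Step-by-step execution trace:
1. Inner try raises TypeError; inner `except TypeError as e` catches it.
2. `raise ValueError(...) from e` raises ValueError (TypeError is attached as __cause__, but only ValueError is active).
3. Outer `except ValueError` matches → res = 35.
4. `except TypeError` is not reached.
Result: 35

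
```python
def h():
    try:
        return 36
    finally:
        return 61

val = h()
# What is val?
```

Step-by-step execution trace:
1. `h()` enters try: `return 36` sets pending return value 36.
2. Before returning, `finally: return 61` runs and overrides the pending return.
3. h() returns 61 → val = 61.
Result: 61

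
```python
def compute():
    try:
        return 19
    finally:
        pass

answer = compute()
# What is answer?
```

Step-by-step execution trace:
1. `compute()` enters try: `return 19` sets pending return value 19.
2. Before returning, `finally: pass` runs (no effect).
3. compute() returns 19 → answer = 19.
Result: 19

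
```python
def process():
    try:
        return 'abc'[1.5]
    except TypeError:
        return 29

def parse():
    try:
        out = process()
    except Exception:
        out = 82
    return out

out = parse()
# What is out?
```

Step-by-step execution trace:
1. `parse()` calls `process()`.
2. In process: `'abc'[1.5]` raises TypeError; `except TypeError` catches it → returns 29.
3. In parse: `out = process()` → out = 29. No exception reaches parse.
4. `except Exception` is skipped; parse returns 29.
5. out = 29.
Result: 29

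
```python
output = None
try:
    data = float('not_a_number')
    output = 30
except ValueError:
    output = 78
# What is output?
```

Step-by-step execution trace:
1. `data = float('not_a_number')` raises ValueError.
2. `output = 30` is not reached.
3. `except ValueError` matches → output = 78.
Result: 78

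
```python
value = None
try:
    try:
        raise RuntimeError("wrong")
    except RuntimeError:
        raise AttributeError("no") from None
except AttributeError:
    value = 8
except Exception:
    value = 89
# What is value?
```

Step-by-step execution trace:
1. Inner try raises RuntimeError; inner `except RuntimeError` catches it.
2. `raise AttributeError(...) from None` raises AttributeError (from None suppresses __context__, but the active exception is still AttributeError).
3. Outer `except AttributeError` matches → value = 8.
4. `except Exception` is not reached.
Result: 8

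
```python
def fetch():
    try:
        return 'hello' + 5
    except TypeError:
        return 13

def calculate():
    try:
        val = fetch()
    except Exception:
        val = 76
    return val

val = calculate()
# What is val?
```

Step-by-step execution trace:
1. `calculate()` calls `fetch()`.
2. In fetch: `'hello' + 5` raises TypeError; `except TypeError` catches it → returns 13.
3. In calculate: `val = fetch()` → val = 13. No exception reaches calculate.
4. `except Exception` is skipped; calculate returns 13.
5. val = 13.
Result: 13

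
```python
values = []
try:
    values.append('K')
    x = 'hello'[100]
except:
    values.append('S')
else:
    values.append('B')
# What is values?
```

Step-by-step execution trace:
1. try: `values.append('K')` → values = ['K'].
2. `x = 'hello'[100]` raises IndexError.
3. bare `except` matches → `values.append('S')` → values = ['K', 'S'].
4. `else` is skipped (an exception was raised).
Result: ['K', 'S']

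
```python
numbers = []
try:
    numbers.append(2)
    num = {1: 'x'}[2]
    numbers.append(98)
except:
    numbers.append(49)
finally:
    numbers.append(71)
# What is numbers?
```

Step-by-step execution trace:
1. try: `numbers.append(2)` → numbers = [2].
2. `num = {1: 'x'}[2]` raises KeyError; `numbers.append(98)` is not reached.
3. bare `except` matches → `numbers.append(49)` → numbers = [2, 49].
4. finally always runs: `numbers.append(71)` → numbers = [2, 49, 71].
Result: [2, 49, 71]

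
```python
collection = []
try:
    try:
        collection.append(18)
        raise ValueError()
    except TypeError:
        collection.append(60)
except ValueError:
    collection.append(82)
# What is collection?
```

Step-by-step execution trace:
1. Inner try: `collection.append(18)` → collection = [18].
2. `raise ValueError()` raises ValueError.
3. Inner `except TypeError` does not match ValueError; exception propagates to outer try.
4. Outer `except ValueError` matches → `collection.append(82)` → collection = [18, 82].
Result: [18, 82]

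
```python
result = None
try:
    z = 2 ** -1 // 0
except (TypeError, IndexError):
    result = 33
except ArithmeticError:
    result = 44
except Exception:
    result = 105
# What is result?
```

Step-by-step execution trace:
1. `z = 2 ** -1 // 0` raises ZeroDivisionError.
2. `except (TypeError, IndexError)` does not match ZeroDivisionError; skipped.
3. `except ArithmeticError` matches (ZeroDivisionError is a subclass of ArithmeticError) → result = 44.
4. `except Exception` is not reached.
Result: 44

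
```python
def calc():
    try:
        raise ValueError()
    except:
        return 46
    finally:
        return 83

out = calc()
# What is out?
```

Step-by-step execution trace:
1. `calc()` enters try: `raise ValueError()` raises ValueError.
2. bare `except` matches → `return 46` sets pending return value 46.
3. Before returning, `finally: return 83` runs and overrides the pending return.
4. calc() returns 83 → out = 83.
Result: 83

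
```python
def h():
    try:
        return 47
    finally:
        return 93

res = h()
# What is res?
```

Step-by-step execution trace:
1. `h()` enters try: `return 47` sets pending return value 47.
2. Before returning, `finally: return 93` runs and overrides the pending return.
3. h() returns 93 → res = 93.
Result: 93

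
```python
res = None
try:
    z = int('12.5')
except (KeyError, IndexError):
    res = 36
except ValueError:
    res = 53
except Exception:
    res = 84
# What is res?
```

Step-by-step execution trace:
1. `z = int('12.5')` raises ValueError.
2. `except (KeyError, IndexError)` does not match ValueError; skipped.
3. `except ValueError` matches (exact type match) → res = 53.
4. `except Exception` is not reached.
Result: 53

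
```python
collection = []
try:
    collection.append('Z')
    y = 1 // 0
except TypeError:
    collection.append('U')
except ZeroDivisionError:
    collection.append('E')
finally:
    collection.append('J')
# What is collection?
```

Step-by-step execution trace:
1. try: `collection.append('Z')` → collection = ['Z'].
2. `y = 1 // 0` raises ZeroDivisionError.
3. `except TypeError` does not match ZeroDivisionError; skipped.
4. `except ZeroDivisionError` matches → `collection.append('E')` → collection = ['Z', 'E'].
5. finally always runs: `collection.append('J')` → collection = ['Z', 'E', 'J'].
Result: ['Z', 'E', 'J']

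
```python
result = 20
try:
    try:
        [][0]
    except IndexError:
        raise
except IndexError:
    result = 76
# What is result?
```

Step-by-step execution trace:
1. Inner try: `[][0]` raises IndexError.
2. Inner `except IndexError` matches; bare `raise` re-raises the same IndexError.
3. Outer `except IndexError` matches → result = 76.
Result: 76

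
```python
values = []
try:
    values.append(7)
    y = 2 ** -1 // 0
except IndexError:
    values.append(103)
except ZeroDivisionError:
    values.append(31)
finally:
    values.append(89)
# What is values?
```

Step-by-step execution trace:
1. try: `values.append(7)` → values = [7].
2. `y = 2 ** -1 // 0` raises ZeroDivisionError.
3. `except IndexError` does not match ZeroDivisionError; skipped.
4. `except ZeroDivisionError` matches → `values.append(31)` → values = [7, 31].
5. finally always runs: `values.append(89)` → values = [7, 31, 89].
Result: [7, 31, 89]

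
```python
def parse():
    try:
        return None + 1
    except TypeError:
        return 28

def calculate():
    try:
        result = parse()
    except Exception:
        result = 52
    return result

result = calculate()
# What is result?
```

Step-by-step execution trace:
1. `calculate()` calls `parse()`.
2. In parse: `None + 1` raises TypeError; `except TypeError` catches it → returns 28.
3. In calculate: `result = parse()` → result = 28. No exception reaches calculate.
4. `except Exception` is skipped; calculate returns 28.
5. result = 28.
Result: 28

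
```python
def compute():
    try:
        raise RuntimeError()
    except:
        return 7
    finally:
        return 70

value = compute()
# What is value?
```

Step-by-step execution trace:
1. `compute()` enters try: `raise RuntimeError()` raises RuntimeError.
2. bare `except` matches → `return 7` sets pending return value 7.
3. Before returning, `finally: return 70` runs and overrides the pending return.
4. compute() returns 70 → value = 70.
Result: 70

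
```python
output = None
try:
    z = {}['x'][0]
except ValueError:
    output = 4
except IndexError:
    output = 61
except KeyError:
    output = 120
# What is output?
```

Step-by-step execution trace:
1. `z = {}['x'][0]` raises KeyError.
2. `except ValueError` does not match KeyError; skipped.
3. `except IndexError` does not match KeyError; skipped.
4. `except KeyError` matches → output = 120.
Result: 120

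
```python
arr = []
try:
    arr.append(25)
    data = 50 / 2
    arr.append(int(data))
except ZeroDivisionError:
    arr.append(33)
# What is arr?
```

Step-by-step execution trace:
1. try: `arr.append(25)` → arr = [25].
2. `data = 50 / 2` → data = 25.0. No exception raised.
3. `arr.append(int(data))` → arr = [25, 25].
4. `except ZeroDivisionError` is skipped (no exception was raised).
Result: [25, 25]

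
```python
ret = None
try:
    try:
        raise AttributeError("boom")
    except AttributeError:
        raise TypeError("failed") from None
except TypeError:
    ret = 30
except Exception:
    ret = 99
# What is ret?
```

Step-by-step execution trace:
1. Inner try raises AttributeError; inner `except AttributeError` catches it.
2. `raise TypeError(...) from None` raises TypeError (from None suppresses __context__, but the active exception is still TypeError).
3. Outer `except TypeError` matches → ret = 30.
4. `except Exception` is not reached.
Result: 30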